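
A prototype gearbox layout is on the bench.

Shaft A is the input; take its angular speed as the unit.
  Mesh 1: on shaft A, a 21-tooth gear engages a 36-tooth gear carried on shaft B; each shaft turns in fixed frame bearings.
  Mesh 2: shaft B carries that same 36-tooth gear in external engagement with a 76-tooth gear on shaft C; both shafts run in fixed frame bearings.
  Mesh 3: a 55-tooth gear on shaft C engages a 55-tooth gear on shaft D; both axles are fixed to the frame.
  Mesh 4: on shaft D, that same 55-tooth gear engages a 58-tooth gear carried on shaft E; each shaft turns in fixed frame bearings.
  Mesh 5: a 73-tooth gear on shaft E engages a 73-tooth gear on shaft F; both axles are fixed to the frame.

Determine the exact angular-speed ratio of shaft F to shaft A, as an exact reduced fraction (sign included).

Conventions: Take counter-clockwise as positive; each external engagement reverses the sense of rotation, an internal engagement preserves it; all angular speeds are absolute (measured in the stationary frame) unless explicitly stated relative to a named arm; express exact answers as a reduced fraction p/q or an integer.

class = fixed-axis compound train [5 meshes; 5 ratios multiply, 5 sense flips]
mesh 1 [21T→36T]: running ratio 7/12, sense −
mesh 2 [36T→76T]: running ratio 21/76, sense +
mesh 3 [55T→55T]: running ratio 21/76, sense −
mesh 4 [55T→58T]: running ratio 1155/4408, sense +
mesh 5 [73T→73T]: running ratio 1155/4408, sense −
ω_out/ω_in = -1155/4408

-1155/4408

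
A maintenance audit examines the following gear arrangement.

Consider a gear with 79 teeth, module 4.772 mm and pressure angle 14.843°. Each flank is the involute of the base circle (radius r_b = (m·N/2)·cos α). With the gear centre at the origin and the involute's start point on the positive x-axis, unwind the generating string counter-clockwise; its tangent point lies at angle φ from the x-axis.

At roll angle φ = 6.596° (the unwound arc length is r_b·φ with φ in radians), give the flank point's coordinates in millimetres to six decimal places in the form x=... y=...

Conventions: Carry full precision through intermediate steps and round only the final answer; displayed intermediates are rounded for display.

x=183.407604 y=0.092541

single-mesh involute tooth geometry (79T wheel at module 4.772)
pitch radius r_p = m·N/2 = 4.772·79/2 = 188.494000
base radius r_b = r_p·cos α = 188.494000·cos 14.843° = 182.204220
roll angle φ = 6.596° = 0.11512192 rad
x = r_b·(cos φ + φ·sin φ) = 183.407604
y = r_b·(sin φ − φ·cos φ) = 0.092541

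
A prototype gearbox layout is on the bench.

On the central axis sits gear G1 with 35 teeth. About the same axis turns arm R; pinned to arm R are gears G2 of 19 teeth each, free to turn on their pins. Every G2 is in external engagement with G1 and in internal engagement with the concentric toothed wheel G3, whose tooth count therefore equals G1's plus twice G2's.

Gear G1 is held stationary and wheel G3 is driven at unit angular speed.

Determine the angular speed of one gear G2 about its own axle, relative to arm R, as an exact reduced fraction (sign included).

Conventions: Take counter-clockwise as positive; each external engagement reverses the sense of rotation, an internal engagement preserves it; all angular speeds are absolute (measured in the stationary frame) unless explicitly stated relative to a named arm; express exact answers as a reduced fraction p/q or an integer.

class = planetary set [G3 = 35+2·19 = 73; Willis about the carrier]
ring teeth: 35 + 2·19 = 73
35(ω_sun−ω_arm) = −73(ω_ring−ω_arm),  ω_sun = 0, ω_ring = 1
35(0−ω_arm) = −73(1−ω_arm)  ⇒  108·ω_arm = 73  ⇒  ω_arm = 73/108
sun–planet mesh: 35·(0−73/108) = −19·(ω_p−ω_arm)  ⇒  ω_p−ω_arm = 2555/2052
exact speed ratio = 2555/2052

2555/2052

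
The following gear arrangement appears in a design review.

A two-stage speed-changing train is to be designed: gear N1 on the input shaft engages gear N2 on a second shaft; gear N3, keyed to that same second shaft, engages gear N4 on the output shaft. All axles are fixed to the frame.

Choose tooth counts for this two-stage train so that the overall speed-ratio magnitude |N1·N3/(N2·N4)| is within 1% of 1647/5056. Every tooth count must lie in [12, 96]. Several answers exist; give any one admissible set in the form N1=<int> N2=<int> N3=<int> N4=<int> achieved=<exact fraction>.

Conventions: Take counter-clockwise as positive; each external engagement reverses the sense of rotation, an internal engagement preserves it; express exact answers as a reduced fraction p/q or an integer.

N1=27 N2=64 N3=61 N4=79 achieved=1647/5056

design class (target 1647/5056): fixed-axis compound train
target = 1647/5056 in lowest terms: an exact hit needs N1·N3 = k·1647 and N2·N4 = k·5056 for one integer k, every count in [12, 96]; additionally prefer no 1:1 stage (N1 ≠ N2, N3 ≠ N4)
k = 1: N1·N3 = 1647 = 27·61, N2·N4 = 5056 = 64·79
achieved = 27·61/(64·79) = 1647/5056; |achieved − target| = 0 ≤ 1647/505600 ✓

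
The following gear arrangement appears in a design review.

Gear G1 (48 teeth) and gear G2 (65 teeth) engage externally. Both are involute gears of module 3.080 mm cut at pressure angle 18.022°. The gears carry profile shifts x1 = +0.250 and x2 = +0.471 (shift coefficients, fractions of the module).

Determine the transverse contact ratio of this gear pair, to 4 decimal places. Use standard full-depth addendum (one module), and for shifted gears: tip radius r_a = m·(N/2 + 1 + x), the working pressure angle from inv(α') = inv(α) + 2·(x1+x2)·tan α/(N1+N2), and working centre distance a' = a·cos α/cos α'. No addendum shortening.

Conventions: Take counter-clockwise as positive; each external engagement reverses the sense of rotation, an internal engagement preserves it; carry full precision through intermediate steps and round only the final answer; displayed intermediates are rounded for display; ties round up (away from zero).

recognized (one external pair, fixed centres): single-mesh tooth geometry, m = 3.080, N1 = 48, N2 = 65
base radii: r_b1 = 70.293322, r_b2 = 95.188873
tip radii: r_a1 = 77.770000, r_a2 = 104.630680
inv(α') = inv(18.022°) + 2·(+0.250+0.471)·tan α/(48+65) = 0.01495276  ⇒  α' = 20.02090°
a' = a·cos α / cos α' = 174.0200·cos 18.022°/cos 20.02090° = 176.125867
action lengths: √(r_a1²−r_b1²) = 33.271938, √(r_a2²−r_b2²) = 43.435673
base pitch p_b = π·m·cos α = 9.201374
CR = (33.271938 + 43.435673 − 176.125867·sin 20.02090°)/9.201374 = 1.783283
contact ratio ≈ 1.7833

1.7833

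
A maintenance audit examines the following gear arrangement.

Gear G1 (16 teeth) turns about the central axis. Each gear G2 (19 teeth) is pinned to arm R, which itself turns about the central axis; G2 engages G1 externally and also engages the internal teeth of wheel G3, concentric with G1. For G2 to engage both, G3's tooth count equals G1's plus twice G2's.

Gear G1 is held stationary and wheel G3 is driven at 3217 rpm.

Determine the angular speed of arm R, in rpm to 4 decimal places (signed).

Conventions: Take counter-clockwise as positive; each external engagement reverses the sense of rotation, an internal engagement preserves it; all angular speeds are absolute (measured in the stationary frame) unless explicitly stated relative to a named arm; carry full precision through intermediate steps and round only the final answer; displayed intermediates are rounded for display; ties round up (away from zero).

+2481.6857 rpm

class = planetary set [G3 = 16+2·19 = 54; Willis about the carrier]
normalise by the input: solve with ω_ring = 1, then scale by 3217 rpm
ring teeth: 16 + 2·19 = 54
16(ω_sun−ω_arm) = −54(ω_ring−ω_arm),  ω_sun = 0, ω_ring = 1
16(0−ω_arm) = −54(1−ω_arm)  ⇒  70·ω_arm = 54  ⇒  ω_arm = 27/35
scale: ω_arm = 27/35 × 3217 rpm = +2481.6857 rpm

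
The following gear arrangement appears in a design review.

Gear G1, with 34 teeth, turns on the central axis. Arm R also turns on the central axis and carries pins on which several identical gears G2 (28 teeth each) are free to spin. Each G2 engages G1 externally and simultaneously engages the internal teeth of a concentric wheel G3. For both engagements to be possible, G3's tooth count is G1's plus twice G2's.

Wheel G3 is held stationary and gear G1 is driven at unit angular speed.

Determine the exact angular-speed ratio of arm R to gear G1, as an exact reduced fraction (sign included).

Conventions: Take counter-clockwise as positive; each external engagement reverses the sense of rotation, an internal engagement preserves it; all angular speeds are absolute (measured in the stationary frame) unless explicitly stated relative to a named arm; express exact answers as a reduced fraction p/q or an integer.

17/62

topology: planetary set — G1 34T / G2 28T / G3 90T, arm = carrier (Willis)
ring teeth: 34 + 2·28 = 90
34(ω_sun−ω_arm) = −90(ω_ring−ω_arm),  ω_ring = 0, ω_sun = 1
34(1−ω_arm) = −90(0−ω_arm)  ⇒  124·ω_arm = 34  ⇒  ω_arm = 17/62
ω_out/ω_in = 17/62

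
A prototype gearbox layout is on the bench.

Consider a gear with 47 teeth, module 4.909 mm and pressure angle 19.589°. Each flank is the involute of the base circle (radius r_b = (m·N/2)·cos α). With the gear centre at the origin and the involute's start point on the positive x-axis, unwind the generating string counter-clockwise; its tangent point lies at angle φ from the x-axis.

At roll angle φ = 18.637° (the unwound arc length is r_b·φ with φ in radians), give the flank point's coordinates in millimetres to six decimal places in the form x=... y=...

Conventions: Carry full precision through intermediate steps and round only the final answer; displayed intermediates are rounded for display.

x=114.283087 y=1.233686

single-mesh involute tooth geometry (47T wheel at module 4.909)
pitch radius r_p = m·N/2 = 4.909·47/2 = 115.361500
base radius r_b = r_p·cos α = 115.361500·cos 19.589° = 108.684588
roll angle φ = 18.637° = 0.32527701 rad
x = r_b·(cos φ + φ·sin φ) = 114.283087
y = r_b·(sin φ − φ·cos φ) = 1.233686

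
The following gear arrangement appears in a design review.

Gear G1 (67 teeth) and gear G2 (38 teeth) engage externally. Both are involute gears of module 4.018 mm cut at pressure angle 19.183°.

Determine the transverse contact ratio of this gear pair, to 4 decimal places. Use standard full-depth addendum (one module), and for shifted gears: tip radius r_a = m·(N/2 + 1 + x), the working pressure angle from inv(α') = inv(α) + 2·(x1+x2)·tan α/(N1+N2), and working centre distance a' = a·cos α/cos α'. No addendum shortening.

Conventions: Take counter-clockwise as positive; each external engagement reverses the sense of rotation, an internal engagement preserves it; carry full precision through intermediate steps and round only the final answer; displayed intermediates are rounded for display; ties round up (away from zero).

recognized (one external pair, fixed centres): single-mesh tooth geometry, m = 4.018, N1 = 67, N2 = 38
base radii: r_b1 = 127.129021, r_b2 = 72.103027
tip radii: r_a1 = 138.621000, r_a2 = 80.360000
no profile shift: α' = α, a' = a
action lengths: √(r_a1²−r_b1²) = 55.262950, √(r_a2²−r_b2²) = 35.480743
base pitch p_b = π·m·cos α = 11.922018
CR = (55.262950 + 35.480743 − 210.945000·sin 19.18300°)/11.922018 = 1.797517
contact ratio ≈ 1.7975

1.7975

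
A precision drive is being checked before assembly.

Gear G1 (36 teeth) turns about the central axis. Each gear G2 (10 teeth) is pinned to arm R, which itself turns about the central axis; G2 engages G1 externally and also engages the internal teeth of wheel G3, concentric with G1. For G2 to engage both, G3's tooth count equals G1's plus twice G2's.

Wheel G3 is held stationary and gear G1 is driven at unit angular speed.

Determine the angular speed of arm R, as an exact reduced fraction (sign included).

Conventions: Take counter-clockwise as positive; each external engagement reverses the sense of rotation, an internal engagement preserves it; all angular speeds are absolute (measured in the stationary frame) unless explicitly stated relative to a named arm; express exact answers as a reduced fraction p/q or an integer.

recognized (axles ride arm R): planetary set, 36/10/56 teeth
ring teeth: 36 + 2·10 = 56
36(ω_sun−ω_arm) = −56(ω_ring−ω_arm),  ω_ring = 0, ω_sun = 1
36(1−ω_arm) = −56(0−ω_arm)  ⇒  92·ω_arm = 36  ⇒  ω_arm = 9/23
exact speed ratio = 9/23

9/23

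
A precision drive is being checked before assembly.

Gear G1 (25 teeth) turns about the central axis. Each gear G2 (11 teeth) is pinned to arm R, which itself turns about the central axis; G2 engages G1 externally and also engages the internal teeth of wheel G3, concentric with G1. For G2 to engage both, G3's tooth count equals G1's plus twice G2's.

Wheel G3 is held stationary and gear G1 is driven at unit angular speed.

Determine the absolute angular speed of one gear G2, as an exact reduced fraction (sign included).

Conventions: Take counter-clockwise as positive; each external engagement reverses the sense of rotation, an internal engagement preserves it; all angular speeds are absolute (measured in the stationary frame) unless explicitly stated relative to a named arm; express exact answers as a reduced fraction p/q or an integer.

-25/22

recognized (axles ride arm R): planetary set, 25/11/47 teeth
ring teeth: 25 + 2·11 = 47
25(ω_sun−ω_arm) = −47(ω_ring−ω_arm),  ω_ring = 0, ω_sun = 1
25(1−ω_arm) = −47(0−ω_arm)  ⇒  72·ω_arm = 25  ⇒  ω_arm = 25/72
sun–planet mesh: 25·(1−25/72) = −11·(ω_p−ω_arm)  ⇒  ω_p−ω_arm = -1175/792
ω_p = 25/72 − 1175/792 = -25/22
exact speed ratio = -25/22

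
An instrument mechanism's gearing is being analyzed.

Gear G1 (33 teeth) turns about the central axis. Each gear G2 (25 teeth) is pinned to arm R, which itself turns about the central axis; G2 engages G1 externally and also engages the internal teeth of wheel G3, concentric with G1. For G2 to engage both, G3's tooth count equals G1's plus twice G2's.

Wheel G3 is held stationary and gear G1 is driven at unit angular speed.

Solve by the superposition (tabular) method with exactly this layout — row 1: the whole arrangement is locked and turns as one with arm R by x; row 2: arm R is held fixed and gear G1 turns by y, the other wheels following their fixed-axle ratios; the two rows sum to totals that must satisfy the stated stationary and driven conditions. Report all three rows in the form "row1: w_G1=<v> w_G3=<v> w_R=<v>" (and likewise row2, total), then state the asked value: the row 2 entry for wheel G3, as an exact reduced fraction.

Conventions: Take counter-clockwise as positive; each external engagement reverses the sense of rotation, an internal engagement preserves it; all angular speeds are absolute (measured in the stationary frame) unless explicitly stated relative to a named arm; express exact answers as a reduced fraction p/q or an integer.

row1: w_G1=33/116 w_G3=33/116 w_R=33/116
row2: w_G1=83/116 w_G3=-33/116 w_R=0
total: w_G1=1 w_G3=0 w_R=33/116
asked value: -33/116

class = planetary set [G3 = 33+2·25 = 83; Willis about the carrier]
row 1 (train locked, turned with arm): all members turn x
row 2 — arm fixed, fixed-axis ratios: sun y, ring −(33/83)·y, arm 0
boundary: total ω_ring = x − (33/83)·y = 0 and total ω_sun = x + y = 1  ⇒  y = 83/116, x = 33/116
row 2 ring = −(33/83)·83/116 = -33/116
totals (row 1 + row 2): sun 33/116 + 83/116 = 1, ring 33/116 + (-33/116) = 0, arm 33/116 + 0 = 33/116
asked cell (row2, ring) = -33/116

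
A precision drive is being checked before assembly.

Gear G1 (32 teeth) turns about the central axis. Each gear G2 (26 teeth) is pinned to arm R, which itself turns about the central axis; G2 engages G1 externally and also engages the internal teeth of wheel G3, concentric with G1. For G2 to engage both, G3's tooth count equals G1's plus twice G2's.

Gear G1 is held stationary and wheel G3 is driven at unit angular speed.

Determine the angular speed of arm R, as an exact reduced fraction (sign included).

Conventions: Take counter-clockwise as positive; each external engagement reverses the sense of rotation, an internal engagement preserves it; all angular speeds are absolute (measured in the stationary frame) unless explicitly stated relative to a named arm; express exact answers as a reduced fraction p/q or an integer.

class = planetary set [G3 = 32+2·26 = 84; Willis about the carrier]
ring teeth: 32 + 2·26 = 84
32(ω_sun−ω_arm) = −84(ω_ring−ω_arm),  ω_sun = 0, ω_ring = 1
32(0−ω_arm) = −84(1−ω_arm)  ⇒  116·ω_arm = 84  ⇒  ω_arm = 21/29
exact speed ratio = 21/29

21/29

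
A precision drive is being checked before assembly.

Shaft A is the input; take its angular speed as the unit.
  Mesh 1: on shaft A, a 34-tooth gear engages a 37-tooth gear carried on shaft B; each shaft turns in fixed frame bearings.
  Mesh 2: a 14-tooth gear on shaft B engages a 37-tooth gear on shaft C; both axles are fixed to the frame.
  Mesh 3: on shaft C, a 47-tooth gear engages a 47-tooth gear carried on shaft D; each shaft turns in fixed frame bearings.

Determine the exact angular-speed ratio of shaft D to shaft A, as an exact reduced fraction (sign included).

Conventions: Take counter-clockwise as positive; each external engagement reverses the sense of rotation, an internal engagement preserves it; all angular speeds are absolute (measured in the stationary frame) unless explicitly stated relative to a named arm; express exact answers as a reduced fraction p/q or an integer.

-476/1369

class = fixed-axis compound train [3 meshes; 3 ratios multiply, 3 sense flips]
mesh 1 [34T→37T]: running ratio 34/37, sense −
mesh 2 [14T→37T]: running ratio 476/1369, sense +
mesh 3 [47T→47T]: running ratio 476/1369, sense −
ω_out/ω_in = -476/1369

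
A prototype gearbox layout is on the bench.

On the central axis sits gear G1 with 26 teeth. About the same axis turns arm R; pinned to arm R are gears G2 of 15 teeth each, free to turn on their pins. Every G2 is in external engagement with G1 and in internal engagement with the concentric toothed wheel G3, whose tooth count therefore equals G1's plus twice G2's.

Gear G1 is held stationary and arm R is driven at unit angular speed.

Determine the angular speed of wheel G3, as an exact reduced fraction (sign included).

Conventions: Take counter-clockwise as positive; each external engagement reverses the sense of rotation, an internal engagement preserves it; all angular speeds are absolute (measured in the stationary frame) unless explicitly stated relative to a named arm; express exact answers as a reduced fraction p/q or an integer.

41/28

topology: planetary set — G1 26T / G2 15T / G3 56T, arm = carrier (Willis)
ring teeth: 26 + 2·15 = 56
26(ω_sun−ω_arm) = −56(ω_ring−ω_arm),  ω_sun = 0, ω_arm = 1
ω_ring = 1 − (26/56)(0−1) = 41/28
exact speed ratio = 41/28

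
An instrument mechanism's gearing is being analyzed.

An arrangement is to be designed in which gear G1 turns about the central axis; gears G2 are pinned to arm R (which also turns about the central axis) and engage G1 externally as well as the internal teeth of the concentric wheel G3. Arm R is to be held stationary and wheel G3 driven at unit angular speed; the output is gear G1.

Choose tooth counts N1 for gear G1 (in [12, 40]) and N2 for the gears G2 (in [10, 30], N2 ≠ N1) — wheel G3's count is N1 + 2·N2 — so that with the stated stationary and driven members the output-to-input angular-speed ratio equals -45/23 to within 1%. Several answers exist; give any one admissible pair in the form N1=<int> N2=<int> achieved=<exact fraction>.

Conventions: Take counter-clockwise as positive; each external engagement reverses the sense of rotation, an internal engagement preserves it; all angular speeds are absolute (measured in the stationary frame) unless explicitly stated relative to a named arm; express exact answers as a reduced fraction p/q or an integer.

N1=23 N2=11 achieved=-45/23

topology: planetary set — design target -45/23, arm = carrier (Willis)
Willis with ω_arm = 0: ω_sun/ω_ring = −N3/N1; set equal to -45/23  ⇒  N3/N1 = −(-45/23) = 45/23
N3 = N1 + 2·N2  ⇒  N2/N1 = (N3/N1 − 1)/2 = (45/23 − 1)/2 = 11/23
smallest multiple with N1 ≥ 12 and N2 ≥ 10: k = 1  ⇒  N1 = 1·23 = 23, N2 = 1·11 = 11 (N1 ≤ 40, N2 ≤ 30, N2 ≠ N1 ✓), N3 = 23 + 2·11 = 45
check: −N3/N1 with N1 = 23, N3 = 45 gives -45/23; |achieved − target| = 0 ≤ 9/460 ✓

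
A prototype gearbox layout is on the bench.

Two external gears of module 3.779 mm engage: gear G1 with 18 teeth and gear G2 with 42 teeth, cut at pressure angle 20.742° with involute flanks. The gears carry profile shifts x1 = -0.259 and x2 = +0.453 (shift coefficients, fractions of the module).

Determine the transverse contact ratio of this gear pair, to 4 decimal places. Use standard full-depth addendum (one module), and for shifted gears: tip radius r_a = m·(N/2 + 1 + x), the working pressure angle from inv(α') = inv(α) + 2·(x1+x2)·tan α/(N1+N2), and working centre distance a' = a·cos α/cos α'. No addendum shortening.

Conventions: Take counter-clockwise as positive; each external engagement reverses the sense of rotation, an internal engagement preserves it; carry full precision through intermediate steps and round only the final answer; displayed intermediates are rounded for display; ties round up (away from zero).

1.5785

single-mesh involute tooth geometry (18T engaging 42T at module 3.779)
base radii: r_b1 = 31.806566, r_b2 = 74.215320
tip radii: r_a1 = 36.811239, r_a2 = 84.849887
inv(α') = inv(20.742°) + 2·(-0.259+0.453)·tan α/(18+42) = 0.01913922  ⇒  α' = 21.67368°
a' = a·cos α / cos α' = 113.3700·cos 20.742°/cos 21.67368° = 114.087612
action lengths: √(r_a1²−r_b1²) = 18.531316, √(r_a2²−r_b2²) = 41.128938
base pitch p_b = π·m·cos α = 11.102586
CR = (18.531316 + 41.128938 − 114.087612·sin 21.67368°)/11.102586 = 1.578500
contact ratio ≈ 1.5785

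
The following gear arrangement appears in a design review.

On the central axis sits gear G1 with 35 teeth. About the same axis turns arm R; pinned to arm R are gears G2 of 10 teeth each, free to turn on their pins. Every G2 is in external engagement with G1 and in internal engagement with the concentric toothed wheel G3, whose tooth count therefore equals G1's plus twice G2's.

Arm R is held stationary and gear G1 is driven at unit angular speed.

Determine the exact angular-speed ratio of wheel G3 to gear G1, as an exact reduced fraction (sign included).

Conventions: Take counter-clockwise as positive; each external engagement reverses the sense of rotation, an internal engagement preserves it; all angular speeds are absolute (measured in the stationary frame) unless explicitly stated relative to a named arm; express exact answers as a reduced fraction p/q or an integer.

-7/11

topology: planetary set — G1 35T / G2 10T / G3 55T, arm = carrier (Willis)
ring teeth: 35 + 2·10 = 55
35(ω_sun−ω_arm) = −55(ω_ring−ω_arm),  ω_arm = 0, ω_sun = 1
ω_ring = 0 − (35/55)(1−0) = -7/11
ω_out/ω_in = -7/11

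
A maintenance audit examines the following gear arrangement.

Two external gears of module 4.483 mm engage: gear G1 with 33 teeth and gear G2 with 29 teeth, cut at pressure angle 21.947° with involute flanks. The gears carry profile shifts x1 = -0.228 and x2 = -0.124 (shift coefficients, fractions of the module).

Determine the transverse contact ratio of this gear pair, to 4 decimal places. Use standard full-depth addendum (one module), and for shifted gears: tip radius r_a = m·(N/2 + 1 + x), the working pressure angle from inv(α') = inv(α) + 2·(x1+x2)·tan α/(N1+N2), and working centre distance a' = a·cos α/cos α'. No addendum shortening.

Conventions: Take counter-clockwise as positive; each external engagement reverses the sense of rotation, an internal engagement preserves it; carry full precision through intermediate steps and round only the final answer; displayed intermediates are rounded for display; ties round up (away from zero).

class = single-mesh tooth geometry [involute pair 33T × 29T, m = 4.483]
base radii: r_b1 = 68.608929, r_b2 = 60.292695
tip radii: r_a1 = 77.430376, r_a2 = 68.930608
inv(α') = inv(21.947°) + 2·(-0.228-0.124)·tan α/(33+29) = 0.01532775  ⇒  α' = 20.18132°
a' = a·cos α / cos α' = 138.9730·cos 21.947°/cos 20.18132° = 137.333112
action lengths: √(r_a1²−r_b1²) = 35.892590, √(r_a2²−r_b2²) = 33.409874
base pitch p_b = π·m·cos α = 13.063109
CR = (35.892590 + 33.409874 − 137.333112·sin 20.18132°)/13.063109 = 1.678285
contact ratio ≈ 1.6783

1.6783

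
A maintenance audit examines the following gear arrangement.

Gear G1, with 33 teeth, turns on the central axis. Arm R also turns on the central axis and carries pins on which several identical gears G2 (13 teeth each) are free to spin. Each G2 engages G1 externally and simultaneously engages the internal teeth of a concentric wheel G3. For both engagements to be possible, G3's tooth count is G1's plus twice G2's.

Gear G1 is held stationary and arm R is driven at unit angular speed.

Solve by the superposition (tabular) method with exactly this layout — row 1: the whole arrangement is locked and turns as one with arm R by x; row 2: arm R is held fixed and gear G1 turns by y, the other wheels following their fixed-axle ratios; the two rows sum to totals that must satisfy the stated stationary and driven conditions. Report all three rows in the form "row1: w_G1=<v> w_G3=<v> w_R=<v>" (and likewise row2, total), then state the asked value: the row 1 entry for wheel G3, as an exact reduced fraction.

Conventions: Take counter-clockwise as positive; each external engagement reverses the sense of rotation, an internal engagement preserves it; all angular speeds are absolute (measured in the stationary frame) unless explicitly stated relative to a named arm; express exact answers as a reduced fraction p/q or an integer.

planetary set (33T centre, 13T on arm, 59T internal) — Willis relation
row 1: whole set turns with the arm by x
superposition row 2 [arm held]: sun y, ring −(33/59)·y, arm 0
boundary: total ω_sun = x + y = 0 and total ω_arm = x = 1  ⇒  y = -1, x = 1
row 2 ring = −(33/59)·(-1) = 33/59
totals (row 1 + row 2): sun 1 + (-1) = 0, ring 1 + 33/59 = 92/59, arm 1 + 0 = 1
asked cell (row1, ring) = 1

row1: w_G1=1 w_G3=1 w_R=1
row2: w_G1=-1 w_G3=33/59 w_R=0
total: w_G1=0 w_G3=92/59 w_R=1
asked value: 1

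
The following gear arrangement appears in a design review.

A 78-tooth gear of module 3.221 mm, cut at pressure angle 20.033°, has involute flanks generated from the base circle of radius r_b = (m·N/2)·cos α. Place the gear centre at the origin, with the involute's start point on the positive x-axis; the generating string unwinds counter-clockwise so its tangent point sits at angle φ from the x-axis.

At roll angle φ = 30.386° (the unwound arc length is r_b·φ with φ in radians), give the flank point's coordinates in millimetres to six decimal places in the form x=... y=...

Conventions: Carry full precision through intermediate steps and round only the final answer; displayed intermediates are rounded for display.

recognized (one wheel, involute flank): single-mesh tooth geometry, m = 3.221, N = 78
pitch radius r_p = m·N/2 = 3.221·78/2 = 125.619000
base radius r_b = r_p·cos α = 125.619000·cos 20.033° = 118.018482
roll angle φ = 30.386° = 0.53033575 rad
x = r_b·(cos φ + φ·sin φ) = 133.466312
y = r_b·(sin φ − φ·cos φ) = 5.704495

x=133.466312 y=5.704495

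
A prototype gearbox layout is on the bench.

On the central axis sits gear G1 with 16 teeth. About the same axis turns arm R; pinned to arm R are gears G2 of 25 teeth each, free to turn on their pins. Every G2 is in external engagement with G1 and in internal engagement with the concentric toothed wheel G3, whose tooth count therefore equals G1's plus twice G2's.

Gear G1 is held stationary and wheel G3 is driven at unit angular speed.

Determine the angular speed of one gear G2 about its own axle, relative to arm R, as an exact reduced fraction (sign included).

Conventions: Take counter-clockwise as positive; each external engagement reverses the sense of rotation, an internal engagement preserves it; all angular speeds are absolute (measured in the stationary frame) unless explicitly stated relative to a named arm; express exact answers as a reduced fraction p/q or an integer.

528/1025

planetary set (16T centre, 25T on arm, 66T internal) — Willis relation
ring teeth: 16 + 2·25 = 66
16(ω_sun−ω_arm) = −66(ω_ring−ω_arm),  ω_sun = 0, ω_ring = 1
16(0−ω_arm) = −66(1−ω_arm)  ⇒  82·ω_arm = 66  ⇒  ω_arm = 33/41
sun–planet mesh: 16·(0−33/41) = −25·(ω_p−ω_arm)  ⇒  ω_p−ω_arm = 528/1025
exact speed ratio = 528/1025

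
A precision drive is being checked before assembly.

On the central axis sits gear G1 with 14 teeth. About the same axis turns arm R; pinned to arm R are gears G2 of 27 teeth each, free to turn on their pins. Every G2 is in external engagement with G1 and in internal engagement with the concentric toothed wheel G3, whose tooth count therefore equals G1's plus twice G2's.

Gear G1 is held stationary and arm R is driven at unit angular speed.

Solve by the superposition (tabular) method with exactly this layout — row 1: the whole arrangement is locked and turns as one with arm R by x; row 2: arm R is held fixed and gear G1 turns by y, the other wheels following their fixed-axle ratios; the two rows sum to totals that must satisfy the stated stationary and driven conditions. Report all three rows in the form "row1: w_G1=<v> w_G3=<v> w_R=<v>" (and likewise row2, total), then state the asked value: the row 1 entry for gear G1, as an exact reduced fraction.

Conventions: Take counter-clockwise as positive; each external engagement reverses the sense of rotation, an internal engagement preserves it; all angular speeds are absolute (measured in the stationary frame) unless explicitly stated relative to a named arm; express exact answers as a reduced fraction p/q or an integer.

row1: w_G1=1 w_G3=1 w_R=1
row2: w_G1=-1 w_G3=7/34 w_R=0
total: w_G1=0 w_G3=41/34 w_R=1
asked value: 1

planetary set (14T centre, 27T on arm, 68T internal) — Willis relation
row 1: whole set turns with the arm by x
superposition row 2 [arm held]: sun y, ring −(14/68)·y, arm 0
boundary: total ω_sun = x + y = 0 and total ω_arm = x = 1  ⇒  y = -1, x = 1
row 2 ring = −(14/68)·(-1) = 7/34
totals (row 1 + row 2): sun 1 + (-1) = 0, ring 1 + 7/34 = 41/34, arm 1 + 0 = 1
asked cell (row1, sun) = 1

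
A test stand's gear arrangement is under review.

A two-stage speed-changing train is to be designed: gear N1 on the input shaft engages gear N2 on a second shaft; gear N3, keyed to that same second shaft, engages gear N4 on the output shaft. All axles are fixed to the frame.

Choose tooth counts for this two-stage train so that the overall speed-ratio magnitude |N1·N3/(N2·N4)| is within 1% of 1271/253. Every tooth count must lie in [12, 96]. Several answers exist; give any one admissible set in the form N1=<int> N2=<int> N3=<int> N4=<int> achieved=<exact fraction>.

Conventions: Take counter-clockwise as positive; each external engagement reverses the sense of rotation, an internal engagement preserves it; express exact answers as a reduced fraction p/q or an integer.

design class (target 1271/253): fixed-axis compound train
target = 1271/253 in lowest terms: an exact hit needs N1·N3 = k·1271 and N2·N4 = k·253 for one integer k, every count in [12, 96]; additionally prefer no 1:1 stage (N1 ≠ N2, N3 ≠ N4)
k = 1: no 1:1-free in-range split of k·1271 and k·253 into factor pairs; take k = 2
k = 2: N1·N3 = 2542 = 31·82, N2·N4 = 506 = 22·23
achieved = 31·82/(22·23) = 1271/253; |achieved − target| = 0 ≤ 1271/25300 ✓

N1=31 N2=22 N3=82 N4=23 achieved=1271/253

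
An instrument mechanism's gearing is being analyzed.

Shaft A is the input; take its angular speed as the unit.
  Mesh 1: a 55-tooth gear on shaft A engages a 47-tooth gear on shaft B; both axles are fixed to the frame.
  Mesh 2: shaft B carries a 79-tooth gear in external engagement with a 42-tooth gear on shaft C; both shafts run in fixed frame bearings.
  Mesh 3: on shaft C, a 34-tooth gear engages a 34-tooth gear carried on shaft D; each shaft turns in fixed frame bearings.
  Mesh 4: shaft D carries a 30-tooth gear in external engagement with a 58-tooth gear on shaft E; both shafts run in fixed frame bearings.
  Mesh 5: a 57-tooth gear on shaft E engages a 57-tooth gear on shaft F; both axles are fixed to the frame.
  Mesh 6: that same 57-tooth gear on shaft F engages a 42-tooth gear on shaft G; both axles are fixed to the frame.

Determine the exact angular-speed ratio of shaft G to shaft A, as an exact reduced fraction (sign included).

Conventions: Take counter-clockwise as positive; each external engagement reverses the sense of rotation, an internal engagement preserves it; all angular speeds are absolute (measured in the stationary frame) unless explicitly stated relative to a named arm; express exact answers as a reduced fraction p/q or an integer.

class = fixed-axis compound train [6 meshes; 6 ratios multiply, 6 sense flips]
mesh 1 [55T→47T]: running ratio 55/47, sense −
mesh 2 [79T→42T]: running ratio 4345/1974, sense +
mesh 3 [34T→34T]: running ratio 4345/1974, sense −
mesh 4 [30T→58T]: running ratio 21725/19082, sense +
mesh 5 [57T→57T]: running ratio 21725/19082, sense −
mesh 6 [57T→42T]: running ratio 412775/267148, sense +
ω_out/ω_in = 412775/267148

412775/267148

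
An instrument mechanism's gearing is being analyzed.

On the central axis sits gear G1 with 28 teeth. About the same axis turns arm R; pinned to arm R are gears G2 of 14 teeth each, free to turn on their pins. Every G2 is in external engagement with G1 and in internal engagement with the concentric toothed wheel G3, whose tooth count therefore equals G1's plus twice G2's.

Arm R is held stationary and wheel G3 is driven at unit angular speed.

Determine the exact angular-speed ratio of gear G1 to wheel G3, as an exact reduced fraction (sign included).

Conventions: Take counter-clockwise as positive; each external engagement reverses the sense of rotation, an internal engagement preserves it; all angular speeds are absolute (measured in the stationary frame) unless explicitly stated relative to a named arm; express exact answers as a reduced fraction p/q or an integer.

recognized (axles ride arm R): planetary set, 28/14/56 teeth
ring teeth: 28 + 2·14 = 56
28(ω_sun−ω_arm) = −56(ω_ring−ω_arm),  ω_arm = 0, ω_ring = 1
ω_sun = 0 − (56/28)(1−0) = -2
ω_out/ω_in = -2

-2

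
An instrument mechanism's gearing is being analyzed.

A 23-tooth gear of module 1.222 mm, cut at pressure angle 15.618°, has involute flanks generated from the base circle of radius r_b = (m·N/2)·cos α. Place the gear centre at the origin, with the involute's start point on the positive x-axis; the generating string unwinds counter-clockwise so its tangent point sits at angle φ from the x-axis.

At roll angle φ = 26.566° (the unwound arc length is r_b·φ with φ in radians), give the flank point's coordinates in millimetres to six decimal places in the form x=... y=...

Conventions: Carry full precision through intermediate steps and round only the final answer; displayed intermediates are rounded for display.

single-mesh involute tooth geometry (23T wheel at module 1.222)
pitch radius r_p = m·N/2 = 1.222·23/2 = 14.053000
base radius r_b = r_p·cos α = 14.053000·cos 15.618° = 13.534136
roll angle φ = 26.566° = 0.46366417 rad
x = r_b·(cos φ + φ·sin φ) = 14.911688
y = r_b·(sin φ − φ·cos φ) = 0.440103

x=14.911688 y=0.440103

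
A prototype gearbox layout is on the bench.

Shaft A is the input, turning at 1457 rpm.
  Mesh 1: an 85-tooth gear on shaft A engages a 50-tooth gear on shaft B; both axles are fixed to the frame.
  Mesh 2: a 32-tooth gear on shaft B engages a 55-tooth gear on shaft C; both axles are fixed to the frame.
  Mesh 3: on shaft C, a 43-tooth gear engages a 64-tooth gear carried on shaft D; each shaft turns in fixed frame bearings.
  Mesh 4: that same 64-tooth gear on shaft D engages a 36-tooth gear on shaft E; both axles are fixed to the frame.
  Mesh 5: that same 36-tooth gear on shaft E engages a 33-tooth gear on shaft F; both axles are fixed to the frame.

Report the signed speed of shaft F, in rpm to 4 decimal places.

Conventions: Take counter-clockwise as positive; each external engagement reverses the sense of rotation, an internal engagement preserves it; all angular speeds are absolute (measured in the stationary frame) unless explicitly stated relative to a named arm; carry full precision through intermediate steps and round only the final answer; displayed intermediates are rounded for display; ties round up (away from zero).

-1877.8041 rpm

class = fixed-axis compound train [5 meshes; 5 ratios multiply, 5 sense flips]
mesh 1 [85T→50T]: ω = 1457.0000×85/50 = 2476.9000 rpm, sense flips to −
mesh 2 [32T→55T]: ω = 2476.9000×32/55 = 1441.1055 rpm, sense flips to +
mesh 3 [43T→64T]: ω = 1441.1055×43/64 = 968.2427 rpm, sense flips to −
mesh 4 [64T→36T]: ω = 968.2427×64/36 = 1721.3204 rpm, sense flips to +
mesh 5 [36T→33T]: ω = 1721.3204×36/33 = 1877.8041 rpm, sense flips to −
signed output speed = -1877.8041 rpm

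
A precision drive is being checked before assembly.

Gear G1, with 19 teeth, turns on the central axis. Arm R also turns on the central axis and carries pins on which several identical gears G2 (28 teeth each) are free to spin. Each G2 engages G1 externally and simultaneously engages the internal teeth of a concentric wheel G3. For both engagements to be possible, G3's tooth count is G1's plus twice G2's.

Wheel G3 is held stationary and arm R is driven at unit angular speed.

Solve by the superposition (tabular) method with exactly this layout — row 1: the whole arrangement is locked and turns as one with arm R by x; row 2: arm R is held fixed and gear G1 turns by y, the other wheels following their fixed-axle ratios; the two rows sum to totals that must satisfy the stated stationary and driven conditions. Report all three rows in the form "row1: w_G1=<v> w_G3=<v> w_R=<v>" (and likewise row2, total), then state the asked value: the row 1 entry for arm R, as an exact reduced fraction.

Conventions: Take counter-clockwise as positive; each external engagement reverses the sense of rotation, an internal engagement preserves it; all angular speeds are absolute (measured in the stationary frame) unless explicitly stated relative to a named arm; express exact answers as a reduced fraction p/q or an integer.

recognized (axles ride arm R): planetary set, 19/28/75 teeth
superposition row 1 [locked train]: every member turns x
row 2 — arm fixed, fixed-axis ratios: sun y, ring −(19/75)·y, arm 0
boundary: total ω_ring = x − (19/75)·y = 0 and total ω_arm = x = 1  ⇒  y = 75/19, x = 1
row 2 ring = −(19/75)·75/19 = -1
totals (row 1 + row 2): sun 1 + 75/19 = 94/19, ring 1 + (-1) = 0, arm 1 + 0 = 1
asked cell (row1, arm) = 1

row1: w_G1=1 w_G3=1 w_R=1
row2: w_G1=75/19 w_G3=-1 w_R=0
total: w_G1=94/19 w_G3=0 w_R=1
asked value: 1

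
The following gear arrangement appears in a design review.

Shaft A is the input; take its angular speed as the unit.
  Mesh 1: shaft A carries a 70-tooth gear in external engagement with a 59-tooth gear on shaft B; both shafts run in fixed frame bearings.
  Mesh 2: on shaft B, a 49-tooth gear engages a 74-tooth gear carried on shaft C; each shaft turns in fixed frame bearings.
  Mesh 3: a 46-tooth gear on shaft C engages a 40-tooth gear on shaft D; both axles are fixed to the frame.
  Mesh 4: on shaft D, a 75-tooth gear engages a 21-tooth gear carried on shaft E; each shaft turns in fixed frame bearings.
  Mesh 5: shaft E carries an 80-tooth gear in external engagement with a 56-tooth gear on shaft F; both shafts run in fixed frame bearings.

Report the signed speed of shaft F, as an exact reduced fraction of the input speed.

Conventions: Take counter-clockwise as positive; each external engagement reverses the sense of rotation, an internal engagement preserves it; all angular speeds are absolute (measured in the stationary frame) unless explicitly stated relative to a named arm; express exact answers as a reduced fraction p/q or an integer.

5-mesh fixed-axis compound train (all bearings frame-fixed)
mesh 1 [70T→59T]: |ω|/ω_in = 1×70/59 = 70/59, sense flips to −
mesh 2 [49T→74T]: |ω|/ω_in = (70/59)×49/74 = 1715/2183, sense flips to +
mesh 3 [46T→40T]: |ω|/ω_in = (1715/2183)×46/40 = 7889/8732, sense flips to −
mesh 4 [75T→21T]: |ω|/ω_in = (7889/8732)×75/21 = 28175/8732, sense flips to +
mesh 5 [80T→56T]: |ω|/ω_in = (28175/8732)×80/56 = 20125/4366, sense flips to −
signed output speed (× input speed) = -20125/4366

-20125/4366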